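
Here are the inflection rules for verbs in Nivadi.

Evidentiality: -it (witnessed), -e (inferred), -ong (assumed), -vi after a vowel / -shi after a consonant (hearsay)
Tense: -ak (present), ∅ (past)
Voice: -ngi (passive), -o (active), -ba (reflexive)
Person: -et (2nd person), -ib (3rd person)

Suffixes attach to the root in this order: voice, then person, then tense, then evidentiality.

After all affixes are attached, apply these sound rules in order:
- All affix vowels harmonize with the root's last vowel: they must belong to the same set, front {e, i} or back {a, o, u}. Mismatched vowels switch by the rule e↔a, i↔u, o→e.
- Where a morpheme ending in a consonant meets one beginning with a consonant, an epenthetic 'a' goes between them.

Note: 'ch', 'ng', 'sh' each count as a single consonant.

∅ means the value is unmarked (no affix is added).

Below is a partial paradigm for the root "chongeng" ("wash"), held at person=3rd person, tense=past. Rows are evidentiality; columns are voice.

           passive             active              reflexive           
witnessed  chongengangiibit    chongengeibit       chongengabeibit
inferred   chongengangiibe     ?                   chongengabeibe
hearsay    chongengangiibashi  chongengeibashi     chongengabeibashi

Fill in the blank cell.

chongengeibe

Attach voice active -o → chongengo.
Attach person 3rd person -ib → chongengoib.
tense = past: zero marking, form stays chongengoib.
Attach evidentiality inferred -e → chongengoibe.
Apply vowel harmony: chongengoibe → chongengeibe.
Epenthesis: no change.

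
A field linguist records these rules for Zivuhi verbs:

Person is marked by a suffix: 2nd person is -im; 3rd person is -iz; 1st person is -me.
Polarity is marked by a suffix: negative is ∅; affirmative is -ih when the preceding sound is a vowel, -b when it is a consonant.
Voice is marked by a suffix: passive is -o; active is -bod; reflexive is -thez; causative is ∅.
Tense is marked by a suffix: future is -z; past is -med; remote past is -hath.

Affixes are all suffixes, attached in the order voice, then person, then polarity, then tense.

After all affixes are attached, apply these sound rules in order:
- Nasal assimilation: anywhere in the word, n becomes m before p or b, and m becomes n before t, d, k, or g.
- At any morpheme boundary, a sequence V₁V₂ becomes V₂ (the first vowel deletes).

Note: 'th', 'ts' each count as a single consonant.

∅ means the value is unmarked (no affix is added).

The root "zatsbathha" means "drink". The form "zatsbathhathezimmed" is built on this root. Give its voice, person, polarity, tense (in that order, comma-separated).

Segment: zatsbathha-thez-im-med.
voice: -thez → reflexive.
person: -im → 2nd person.
polarity: ∅ → negative.
tense: -med → past.

reflexive, 2nd person, negative, past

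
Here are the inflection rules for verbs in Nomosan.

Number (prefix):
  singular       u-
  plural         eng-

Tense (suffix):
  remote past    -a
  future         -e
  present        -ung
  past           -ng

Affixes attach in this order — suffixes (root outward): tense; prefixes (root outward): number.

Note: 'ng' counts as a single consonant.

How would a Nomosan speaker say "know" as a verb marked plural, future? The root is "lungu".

Attach number plural eng- → englungu.
Attach tense future -e → englungue.

englungue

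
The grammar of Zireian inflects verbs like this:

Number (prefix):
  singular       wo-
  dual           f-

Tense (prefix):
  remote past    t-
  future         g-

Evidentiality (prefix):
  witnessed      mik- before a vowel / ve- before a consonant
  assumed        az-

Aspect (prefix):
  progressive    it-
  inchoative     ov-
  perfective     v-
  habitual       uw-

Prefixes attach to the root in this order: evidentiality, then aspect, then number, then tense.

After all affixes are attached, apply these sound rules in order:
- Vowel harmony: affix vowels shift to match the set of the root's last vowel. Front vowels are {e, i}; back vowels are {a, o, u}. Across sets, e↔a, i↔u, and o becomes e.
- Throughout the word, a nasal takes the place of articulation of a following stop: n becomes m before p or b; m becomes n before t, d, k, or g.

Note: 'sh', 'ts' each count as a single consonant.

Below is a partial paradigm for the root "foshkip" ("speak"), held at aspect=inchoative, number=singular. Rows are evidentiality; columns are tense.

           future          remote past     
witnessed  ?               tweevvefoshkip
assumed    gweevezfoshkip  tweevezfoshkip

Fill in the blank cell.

gweevvefoshkip

Attach evidentiality witnessed ve- (before consonant 'f') → vefoshkip.
Attach aspect inchoative ov- → ovvefoshkip.
Attach number singular wo- → woovvefoshkip.
Attach tense future g- → gwoovvefoshkip.
Apply vowel harmony: gwoovvefoshkip → gweevvefoshkip.
Nasal assimilation: no change.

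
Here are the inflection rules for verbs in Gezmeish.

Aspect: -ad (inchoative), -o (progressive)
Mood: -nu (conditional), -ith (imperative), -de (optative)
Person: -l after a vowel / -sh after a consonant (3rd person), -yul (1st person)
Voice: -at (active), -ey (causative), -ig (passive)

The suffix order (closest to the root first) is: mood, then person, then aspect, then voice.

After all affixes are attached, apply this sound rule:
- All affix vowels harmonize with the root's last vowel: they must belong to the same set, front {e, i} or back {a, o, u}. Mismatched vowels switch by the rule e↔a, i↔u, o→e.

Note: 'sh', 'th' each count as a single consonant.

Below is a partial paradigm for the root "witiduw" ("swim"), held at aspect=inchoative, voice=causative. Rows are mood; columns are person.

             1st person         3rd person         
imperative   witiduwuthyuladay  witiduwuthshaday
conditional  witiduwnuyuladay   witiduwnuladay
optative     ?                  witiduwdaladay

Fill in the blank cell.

witiduwdayuladay

Attach mood optative -de → witiduwde.
Attach person 1st person -yul → witiduwdeyul.
Attach aspect inchoative -ad → witiduwdeyulad.
Attach voice causative -ey → witiduwdeyuladey.
Apply vowel harmony: witiduwdeyuladey → witiduwdayuladay.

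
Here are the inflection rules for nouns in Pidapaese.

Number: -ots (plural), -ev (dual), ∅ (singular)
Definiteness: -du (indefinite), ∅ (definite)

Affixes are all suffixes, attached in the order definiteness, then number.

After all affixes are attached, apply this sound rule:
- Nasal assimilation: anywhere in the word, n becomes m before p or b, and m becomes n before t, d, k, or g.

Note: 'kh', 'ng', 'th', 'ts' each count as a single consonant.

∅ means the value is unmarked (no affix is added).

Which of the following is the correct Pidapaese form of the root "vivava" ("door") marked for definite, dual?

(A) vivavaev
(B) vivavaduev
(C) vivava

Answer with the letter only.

A

definiteness = definite: zero marking, form stays vivava.
Attach number dual -ev → vivavaev.
Nasal assimilation: no change.
So the correct form is vivavaev, option (A).
(C) vivava is wrong: it uses singular instead of dual for number.
(B) vivavaduev is wrong: it uses indefinite instead of definite for definiteness.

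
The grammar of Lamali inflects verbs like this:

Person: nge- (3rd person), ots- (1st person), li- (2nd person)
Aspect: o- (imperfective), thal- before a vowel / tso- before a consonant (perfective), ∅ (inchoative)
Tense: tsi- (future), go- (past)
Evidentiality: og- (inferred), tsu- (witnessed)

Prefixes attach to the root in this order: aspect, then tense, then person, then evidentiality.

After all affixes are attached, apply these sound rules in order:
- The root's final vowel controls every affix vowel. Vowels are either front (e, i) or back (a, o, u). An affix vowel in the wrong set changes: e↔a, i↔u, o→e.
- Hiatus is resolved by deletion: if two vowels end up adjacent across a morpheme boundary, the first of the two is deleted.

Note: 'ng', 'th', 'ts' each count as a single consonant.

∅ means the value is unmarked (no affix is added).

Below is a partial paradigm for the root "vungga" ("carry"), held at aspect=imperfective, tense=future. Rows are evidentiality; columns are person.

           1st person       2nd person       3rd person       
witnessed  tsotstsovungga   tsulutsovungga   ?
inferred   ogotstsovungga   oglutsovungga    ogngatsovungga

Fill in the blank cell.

Attach aspect imperfective o- → ovungga.
Attach tense future tsi- → tsiovungga.
Attach person 3rd person nge- → ngetsiovungga.
Attach evidentiality witnessed tsu- → tsungetsiovungga.
Apply vowel harmony: tsungetsiovungga → tsungatsuovungga.
Apply vowel deletion: tsungatsuovungga → tsungatsovungga.

tsungatsovungga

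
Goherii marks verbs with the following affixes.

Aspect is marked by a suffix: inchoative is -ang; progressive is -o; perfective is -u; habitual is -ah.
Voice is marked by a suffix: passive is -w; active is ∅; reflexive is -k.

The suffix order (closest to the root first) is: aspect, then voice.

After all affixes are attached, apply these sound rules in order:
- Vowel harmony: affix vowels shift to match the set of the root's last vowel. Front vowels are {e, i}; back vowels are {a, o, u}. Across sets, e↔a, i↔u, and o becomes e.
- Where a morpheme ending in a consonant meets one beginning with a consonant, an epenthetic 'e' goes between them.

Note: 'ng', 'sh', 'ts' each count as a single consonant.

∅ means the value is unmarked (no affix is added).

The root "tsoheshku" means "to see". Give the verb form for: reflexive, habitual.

Attach aspect habitual -ah → tsoheshkuah.
Attach voice reflexive -k → tsoheshkuahk.
Vowel harmony: no change.
Apply epenthesis: tsoheshkuahk → tsoheshkuahek.

tsoheshkuahek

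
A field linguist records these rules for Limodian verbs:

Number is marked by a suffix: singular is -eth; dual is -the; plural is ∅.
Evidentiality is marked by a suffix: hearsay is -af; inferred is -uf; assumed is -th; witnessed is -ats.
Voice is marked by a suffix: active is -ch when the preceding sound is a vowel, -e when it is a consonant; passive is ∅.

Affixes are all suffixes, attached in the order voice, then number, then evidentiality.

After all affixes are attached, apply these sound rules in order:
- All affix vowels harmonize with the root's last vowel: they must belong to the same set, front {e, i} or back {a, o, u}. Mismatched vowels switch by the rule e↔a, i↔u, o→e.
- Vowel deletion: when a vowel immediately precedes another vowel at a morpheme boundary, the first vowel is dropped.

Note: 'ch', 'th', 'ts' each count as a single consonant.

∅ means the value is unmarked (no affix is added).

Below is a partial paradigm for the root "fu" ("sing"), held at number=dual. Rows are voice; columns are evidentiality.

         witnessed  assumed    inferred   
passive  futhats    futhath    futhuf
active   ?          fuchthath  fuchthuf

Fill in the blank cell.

Attach voice active -ch (after vowel 'u') → fuch.
Attach number dual -the → fuchthe.
Attach evidentiality witnessed -ats → fuchtheats.
Apply vowel harmony: fuchtheats → fuchthaats.
Apply vowel deletion: fuchthaats → fuchthats.

fuchthats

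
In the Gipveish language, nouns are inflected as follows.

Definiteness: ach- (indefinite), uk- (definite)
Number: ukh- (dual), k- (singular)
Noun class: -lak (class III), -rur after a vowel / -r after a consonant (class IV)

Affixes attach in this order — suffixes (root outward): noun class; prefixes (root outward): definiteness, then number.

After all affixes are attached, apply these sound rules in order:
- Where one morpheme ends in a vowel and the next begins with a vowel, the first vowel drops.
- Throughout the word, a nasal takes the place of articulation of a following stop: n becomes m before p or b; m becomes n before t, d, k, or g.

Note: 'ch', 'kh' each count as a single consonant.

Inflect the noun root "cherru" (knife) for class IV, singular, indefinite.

kachcherrurur

Attach definiteness indefinite ach- → achcherru.
Attach noun class class IV -rur (after vowel 'u') → achcherrurur.
Attach number singular k- → kachcherrurur.
Vowel deletion: no change.
Nasal assimilation: no change.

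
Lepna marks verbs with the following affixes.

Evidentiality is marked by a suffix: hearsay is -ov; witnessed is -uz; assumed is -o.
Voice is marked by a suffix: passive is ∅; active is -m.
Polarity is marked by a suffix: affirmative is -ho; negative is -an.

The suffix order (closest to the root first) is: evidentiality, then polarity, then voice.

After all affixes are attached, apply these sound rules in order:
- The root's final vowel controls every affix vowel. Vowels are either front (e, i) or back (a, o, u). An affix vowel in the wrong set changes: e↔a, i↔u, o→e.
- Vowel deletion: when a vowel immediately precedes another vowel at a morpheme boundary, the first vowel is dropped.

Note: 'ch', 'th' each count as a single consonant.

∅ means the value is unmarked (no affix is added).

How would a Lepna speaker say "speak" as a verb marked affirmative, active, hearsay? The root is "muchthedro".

muchthedrovhom

Attach evidentiality hearsay -ov → muchthedroov.
Attach polarity affirmative -ho → muchthedroovho.
Attach voice active -m → muchthedroovhom.
Vowel harmony: no change.
Apply vowel deletion: muchthedroovhom → muchthedrovhom.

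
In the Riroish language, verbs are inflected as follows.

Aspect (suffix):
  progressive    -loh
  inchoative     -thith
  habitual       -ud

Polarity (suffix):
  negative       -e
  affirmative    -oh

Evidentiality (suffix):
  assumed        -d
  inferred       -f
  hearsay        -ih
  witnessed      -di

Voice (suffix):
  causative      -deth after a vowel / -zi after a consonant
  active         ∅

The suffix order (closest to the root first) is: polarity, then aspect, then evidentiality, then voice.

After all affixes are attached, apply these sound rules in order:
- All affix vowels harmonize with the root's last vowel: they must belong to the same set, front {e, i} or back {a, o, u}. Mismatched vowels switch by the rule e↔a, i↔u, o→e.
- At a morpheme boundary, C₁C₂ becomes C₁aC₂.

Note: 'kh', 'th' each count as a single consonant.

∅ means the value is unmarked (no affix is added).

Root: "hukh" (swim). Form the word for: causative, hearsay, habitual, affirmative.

Attach polarity affirmative -oh → hukhoh.
Attach aspect habitual -ud → hukhohud.
Attach evidentiality hearsay -ih → hukhohudih.
Attach voice causative -zi (after consonant 'h') → hukhohudihzi.
Apply vowel harmony: hukhohudihzi → hukhohuduhzu.
Apply epenthesis: hukhohuduhzu → hukhohuduhazu.

hukhohuduhazu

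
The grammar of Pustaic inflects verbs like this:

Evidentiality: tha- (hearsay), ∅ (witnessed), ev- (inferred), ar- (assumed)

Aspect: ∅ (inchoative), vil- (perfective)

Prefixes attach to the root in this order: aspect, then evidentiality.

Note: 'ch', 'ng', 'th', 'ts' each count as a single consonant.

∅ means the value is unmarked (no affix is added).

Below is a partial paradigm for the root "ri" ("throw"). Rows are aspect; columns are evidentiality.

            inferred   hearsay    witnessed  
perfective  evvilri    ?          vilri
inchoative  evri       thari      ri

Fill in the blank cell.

Attach aspect perfective vil- → vilri.
Attach evidentiality hearsay tha- → thavilri.

thavilri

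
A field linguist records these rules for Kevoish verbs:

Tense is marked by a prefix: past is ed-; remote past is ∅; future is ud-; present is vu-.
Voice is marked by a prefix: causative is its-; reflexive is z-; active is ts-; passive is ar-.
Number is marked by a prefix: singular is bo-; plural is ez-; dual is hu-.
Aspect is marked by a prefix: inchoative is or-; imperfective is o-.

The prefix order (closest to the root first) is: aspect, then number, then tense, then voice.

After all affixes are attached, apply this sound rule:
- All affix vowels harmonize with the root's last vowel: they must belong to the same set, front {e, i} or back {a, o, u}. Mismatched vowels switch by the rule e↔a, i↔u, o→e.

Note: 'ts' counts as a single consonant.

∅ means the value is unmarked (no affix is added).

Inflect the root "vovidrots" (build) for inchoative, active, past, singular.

tsadboorvovidrots

Attach aspect inchoative or- → orvovidrots.
Attach number singular bo- → boorvovidrots.
Attach tense past ed- → edboorvovidrots.
Attach voice active ts- → tsedboorvovidrots.
Apply vowel harmony: tsedboorvovidrots → tsadboorvovidrots.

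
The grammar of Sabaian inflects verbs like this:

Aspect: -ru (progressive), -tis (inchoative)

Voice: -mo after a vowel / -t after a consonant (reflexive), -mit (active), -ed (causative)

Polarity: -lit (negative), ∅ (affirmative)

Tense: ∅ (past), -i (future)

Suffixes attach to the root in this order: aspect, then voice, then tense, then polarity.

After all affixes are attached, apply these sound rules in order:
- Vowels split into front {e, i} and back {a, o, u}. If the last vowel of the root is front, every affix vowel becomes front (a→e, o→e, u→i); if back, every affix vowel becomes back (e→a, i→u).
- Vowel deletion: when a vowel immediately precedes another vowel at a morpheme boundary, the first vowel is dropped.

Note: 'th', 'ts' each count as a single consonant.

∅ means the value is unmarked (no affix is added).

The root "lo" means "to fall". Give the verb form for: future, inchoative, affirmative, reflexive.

Attach aspect inchoative -tis → lotis.
Attach voice reflexive -t (after consonant 's') → lotist.
Attach tense future -i → lotisti.
polarity = affirmative: zero marking, form stays lotisti.
Apply vowel harmony: lotisti → lotustu.
Vowel deletion: no change.

lotustu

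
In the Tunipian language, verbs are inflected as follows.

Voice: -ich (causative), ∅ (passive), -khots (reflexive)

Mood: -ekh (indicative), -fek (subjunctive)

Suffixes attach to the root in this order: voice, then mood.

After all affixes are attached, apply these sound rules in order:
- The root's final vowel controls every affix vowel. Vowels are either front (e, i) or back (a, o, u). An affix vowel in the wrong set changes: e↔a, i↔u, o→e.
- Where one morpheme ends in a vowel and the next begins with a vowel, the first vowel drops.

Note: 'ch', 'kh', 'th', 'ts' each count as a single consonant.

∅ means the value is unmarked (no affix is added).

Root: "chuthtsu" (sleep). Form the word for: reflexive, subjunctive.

chuthtsukhotsfak

Attach voice reflexive -khots → chuthtsukhots.
Attach mood subjunctive -fek → chuthtsukhotsfek.
Apply vowel harmony: chuthtsukhotsfek → chuthtsukhotsfak.
Vowel deletion: no change.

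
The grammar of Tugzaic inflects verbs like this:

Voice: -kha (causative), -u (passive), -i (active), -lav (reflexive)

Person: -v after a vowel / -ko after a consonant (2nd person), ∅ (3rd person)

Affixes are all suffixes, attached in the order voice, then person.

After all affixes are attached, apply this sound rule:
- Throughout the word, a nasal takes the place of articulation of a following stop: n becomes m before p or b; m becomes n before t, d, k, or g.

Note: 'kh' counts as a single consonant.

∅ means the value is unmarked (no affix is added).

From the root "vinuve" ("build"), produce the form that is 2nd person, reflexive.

Attach voice reflexive -lav → vinuvelav.
Attach person 2nd person -ko (after consonant 'v') → vinuvelavko.
Nasal assimilation: no change.

vinuvelavko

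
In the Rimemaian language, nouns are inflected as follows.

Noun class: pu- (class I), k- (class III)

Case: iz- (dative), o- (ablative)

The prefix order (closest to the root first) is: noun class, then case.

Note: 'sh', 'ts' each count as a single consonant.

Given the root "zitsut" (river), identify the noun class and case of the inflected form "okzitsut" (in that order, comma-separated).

Segment: o-k-zitsut.
noun class: k- → class III.
case: o- → ablative.

class III, ablative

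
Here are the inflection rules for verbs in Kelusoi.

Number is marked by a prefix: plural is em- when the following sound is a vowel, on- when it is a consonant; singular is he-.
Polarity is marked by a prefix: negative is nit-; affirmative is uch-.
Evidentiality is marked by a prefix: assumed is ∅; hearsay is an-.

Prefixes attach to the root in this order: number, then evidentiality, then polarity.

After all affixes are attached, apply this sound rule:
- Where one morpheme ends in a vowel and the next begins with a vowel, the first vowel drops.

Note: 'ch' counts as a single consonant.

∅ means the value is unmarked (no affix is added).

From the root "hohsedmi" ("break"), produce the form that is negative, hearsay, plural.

nitanonhohsedmi

Attach number plural on- (before consonant 'h') → onhohsedmi.
Attach evidentiality hearsay an- → anonhohsedmi.
Attach polarity negative nit- → nitanonhohsedmi.
Vowel deletion: no change.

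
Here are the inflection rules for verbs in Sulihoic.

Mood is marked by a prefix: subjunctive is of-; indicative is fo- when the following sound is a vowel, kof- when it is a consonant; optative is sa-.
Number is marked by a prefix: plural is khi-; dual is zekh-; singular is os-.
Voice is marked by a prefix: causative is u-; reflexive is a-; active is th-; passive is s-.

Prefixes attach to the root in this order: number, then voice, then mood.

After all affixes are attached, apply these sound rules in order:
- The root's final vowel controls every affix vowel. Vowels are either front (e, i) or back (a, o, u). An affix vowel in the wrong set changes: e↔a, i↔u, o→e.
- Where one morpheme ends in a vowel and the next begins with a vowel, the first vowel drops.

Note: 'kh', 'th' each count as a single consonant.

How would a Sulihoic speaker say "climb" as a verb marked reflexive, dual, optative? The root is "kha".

sazakhkha

Attach number dual zekh- → zekhkha.
Attach voice reflexive a- → azekhkha.
Attach mood optative sa- → saazekhkha.
Apply vowel harmony: saazekhkha → saazakhkha.
Apply vowel deletion: saazakhkha → sazakhkha.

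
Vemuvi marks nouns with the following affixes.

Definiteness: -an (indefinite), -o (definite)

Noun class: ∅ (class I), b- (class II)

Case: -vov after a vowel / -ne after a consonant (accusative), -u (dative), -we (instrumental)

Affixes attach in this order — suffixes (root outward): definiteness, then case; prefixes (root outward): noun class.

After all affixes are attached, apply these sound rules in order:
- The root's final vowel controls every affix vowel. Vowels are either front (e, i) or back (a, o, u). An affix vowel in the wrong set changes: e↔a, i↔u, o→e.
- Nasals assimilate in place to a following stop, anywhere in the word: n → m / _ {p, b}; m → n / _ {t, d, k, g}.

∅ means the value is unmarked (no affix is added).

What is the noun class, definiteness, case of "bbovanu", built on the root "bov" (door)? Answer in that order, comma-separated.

class II, indefinite, dative

Segment: b-bov-an-u.
noun class: b- → class II.
definiteness: -an → indefinite.
case: -u → dative.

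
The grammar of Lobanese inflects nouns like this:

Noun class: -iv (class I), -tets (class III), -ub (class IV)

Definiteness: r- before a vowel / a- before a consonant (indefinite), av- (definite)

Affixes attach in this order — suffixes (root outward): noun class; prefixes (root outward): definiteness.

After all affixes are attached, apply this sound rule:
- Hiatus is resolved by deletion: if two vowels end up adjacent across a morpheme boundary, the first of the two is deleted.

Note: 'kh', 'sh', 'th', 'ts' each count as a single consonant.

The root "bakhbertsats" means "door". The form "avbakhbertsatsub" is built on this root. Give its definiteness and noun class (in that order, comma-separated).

definite, class IV

Segment: av-bakhbertsats-ub.
definiteness: av- → definite.
noun class: -ub → class IV.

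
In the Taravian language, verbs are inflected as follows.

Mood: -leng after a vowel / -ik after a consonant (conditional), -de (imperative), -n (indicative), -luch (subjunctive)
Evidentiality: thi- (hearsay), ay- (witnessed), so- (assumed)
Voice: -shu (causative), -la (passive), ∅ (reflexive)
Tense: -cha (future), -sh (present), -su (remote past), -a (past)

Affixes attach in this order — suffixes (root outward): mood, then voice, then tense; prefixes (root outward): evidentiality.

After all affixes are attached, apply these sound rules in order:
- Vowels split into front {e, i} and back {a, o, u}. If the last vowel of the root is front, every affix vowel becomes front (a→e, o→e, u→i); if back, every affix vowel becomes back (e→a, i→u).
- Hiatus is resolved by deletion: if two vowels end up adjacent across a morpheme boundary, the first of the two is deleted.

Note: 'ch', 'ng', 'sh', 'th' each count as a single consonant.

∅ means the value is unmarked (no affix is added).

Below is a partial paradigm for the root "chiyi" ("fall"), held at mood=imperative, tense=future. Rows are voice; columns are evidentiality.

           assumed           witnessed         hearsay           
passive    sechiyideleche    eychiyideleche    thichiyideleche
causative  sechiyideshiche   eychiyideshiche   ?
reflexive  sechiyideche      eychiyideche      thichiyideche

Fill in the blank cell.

thichiyideshiche

Attach mood imperative -de → chiyide.
Attach evidentiality hearsay thi- → thichiyide.
Attach voice causative -shu → thichiyideshu.
Attach tense future -cha → thichiyideshucha.
Apply vowel harmony: thichiyideshucha → thichiyideshiche.
Vowel deletion: no change.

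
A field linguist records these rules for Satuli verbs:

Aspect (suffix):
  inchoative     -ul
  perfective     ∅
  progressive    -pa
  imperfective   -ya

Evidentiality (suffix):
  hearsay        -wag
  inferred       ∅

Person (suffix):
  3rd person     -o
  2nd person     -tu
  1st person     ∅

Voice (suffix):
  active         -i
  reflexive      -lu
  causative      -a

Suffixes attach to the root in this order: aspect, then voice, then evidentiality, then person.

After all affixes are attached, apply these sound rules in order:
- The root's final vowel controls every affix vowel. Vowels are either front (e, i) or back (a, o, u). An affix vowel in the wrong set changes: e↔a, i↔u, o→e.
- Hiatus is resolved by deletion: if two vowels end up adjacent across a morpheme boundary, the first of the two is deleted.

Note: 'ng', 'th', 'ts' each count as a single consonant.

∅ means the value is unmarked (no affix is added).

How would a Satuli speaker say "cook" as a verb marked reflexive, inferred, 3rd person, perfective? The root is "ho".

aspect = perfective: zero marking, form stays ho.
Attach voice reflexive -lu → holu.
evidentiality = inferred: zero marking, form stays holu.
Attach person 3rd person -o → holuo.
Vowel harmony: no change.
Apply vowel deletion: holuo → holo.

holo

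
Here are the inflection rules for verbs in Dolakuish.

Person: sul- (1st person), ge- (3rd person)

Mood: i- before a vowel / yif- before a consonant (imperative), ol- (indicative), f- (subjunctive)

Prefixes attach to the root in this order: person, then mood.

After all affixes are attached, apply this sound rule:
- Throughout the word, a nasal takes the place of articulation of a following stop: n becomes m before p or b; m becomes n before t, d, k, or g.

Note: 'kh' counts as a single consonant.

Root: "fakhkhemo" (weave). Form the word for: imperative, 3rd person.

Attach person 3rd person ge- → gefakhkhemo.
Attach mood imperative yif- (before consonant 'g') → yifgefakhkhemo.
Nasal assimilation: no change.

yifgefakhkhemo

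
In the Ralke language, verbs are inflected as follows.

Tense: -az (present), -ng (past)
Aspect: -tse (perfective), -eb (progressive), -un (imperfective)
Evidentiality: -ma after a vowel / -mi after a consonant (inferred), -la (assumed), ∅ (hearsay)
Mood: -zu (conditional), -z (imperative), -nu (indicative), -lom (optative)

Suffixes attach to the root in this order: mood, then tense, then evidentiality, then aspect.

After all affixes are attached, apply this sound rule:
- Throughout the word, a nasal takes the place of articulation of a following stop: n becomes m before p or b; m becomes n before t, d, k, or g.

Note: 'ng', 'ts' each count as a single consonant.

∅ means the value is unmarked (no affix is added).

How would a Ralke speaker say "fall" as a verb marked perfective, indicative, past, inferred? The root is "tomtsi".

Attach mood indicative -nu → tomtsinu.
Attach tense past -ng → tomtsinung.
Attach evidentiality inferred -mi (after consonant 'ng') → tomtsinungmi.
Attach aspect perfective -tse → tomtsinungmitse.
Nasal assimilation: no change.

tomtsinungmitse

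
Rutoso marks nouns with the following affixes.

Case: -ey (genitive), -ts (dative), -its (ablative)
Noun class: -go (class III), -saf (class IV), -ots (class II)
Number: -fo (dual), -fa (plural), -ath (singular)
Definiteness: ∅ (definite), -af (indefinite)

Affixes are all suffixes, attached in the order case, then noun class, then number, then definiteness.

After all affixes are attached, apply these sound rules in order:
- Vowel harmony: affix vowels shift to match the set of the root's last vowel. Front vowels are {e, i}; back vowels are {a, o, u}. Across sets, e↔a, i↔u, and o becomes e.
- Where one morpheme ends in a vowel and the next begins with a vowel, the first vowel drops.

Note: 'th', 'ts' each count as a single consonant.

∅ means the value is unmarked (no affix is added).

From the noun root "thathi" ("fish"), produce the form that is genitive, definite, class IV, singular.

thatheysefeth

Attach case genitive -ey → thathiey.
Attach noun class class IV -saf → thathieysaf.
Attach number singular -ath → thathieysafath.
definiteness = definite: zero marking, form stays thathieysafath.
Apply vowel harmony: thathieysafath → thathieysefeth.
Apply vowel deletion: thathieysefeth → thatheysefeth.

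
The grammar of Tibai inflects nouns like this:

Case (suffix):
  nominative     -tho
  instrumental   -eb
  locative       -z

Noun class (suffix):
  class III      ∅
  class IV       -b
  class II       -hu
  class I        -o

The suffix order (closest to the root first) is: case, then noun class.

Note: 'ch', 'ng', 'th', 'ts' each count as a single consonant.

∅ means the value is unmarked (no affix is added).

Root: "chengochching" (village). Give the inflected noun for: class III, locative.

chengochchingz

Attach case locative -z → chengochchingz.
noun class = class III: zero marking, form stays chengochchingz.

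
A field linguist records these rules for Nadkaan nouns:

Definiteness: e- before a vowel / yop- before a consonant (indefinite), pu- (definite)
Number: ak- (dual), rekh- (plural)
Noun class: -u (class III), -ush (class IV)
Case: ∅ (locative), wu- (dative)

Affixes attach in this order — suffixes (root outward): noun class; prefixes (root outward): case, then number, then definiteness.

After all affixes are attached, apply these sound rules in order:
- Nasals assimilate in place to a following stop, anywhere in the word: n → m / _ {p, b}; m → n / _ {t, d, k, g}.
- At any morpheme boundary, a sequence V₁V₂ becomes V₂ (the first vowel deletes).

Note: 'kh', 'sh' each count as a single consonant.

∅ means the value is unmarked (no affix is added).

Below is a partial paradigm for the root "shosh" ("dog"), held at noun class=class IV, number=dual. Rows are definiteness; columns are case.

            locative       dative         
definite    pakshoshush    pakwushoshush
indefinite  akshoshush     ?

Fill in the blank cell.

akwushoshush

Attach case dative wu- → wushosh.
Attach noun class class IV -ush → wushoshush.
Attach number dual ak- → akwushoshush.
Attach definiteness indefinite e- (before vowel 'a') → eakwushoshush.
Nasal assimilation: no change.
Apply vowel deletion: eakwushoshush → akwushoshush.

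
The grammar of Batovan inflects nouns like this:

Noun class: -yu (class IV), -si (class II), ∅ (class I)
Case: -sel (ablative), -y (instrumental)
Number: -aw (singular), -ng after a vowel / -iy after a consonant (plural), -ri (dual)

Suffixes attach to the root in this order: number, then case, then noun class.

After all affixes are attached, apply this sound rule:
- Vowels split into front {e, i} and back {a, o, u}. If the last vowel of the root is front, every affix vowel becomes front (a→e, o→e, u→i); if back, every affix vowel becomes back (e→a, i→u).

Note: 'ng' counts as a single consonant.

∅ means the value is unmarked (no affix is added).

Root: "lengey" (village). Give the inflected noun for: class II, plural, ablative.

lengeyiyselsi

Attach number plural -iy (after consonant 'y') → lengeyiy.
Attach case ablative -sel → lengeyiysel.
Attach noun class class II -si → lengeyiyselsi.
Vowel harmony: no change.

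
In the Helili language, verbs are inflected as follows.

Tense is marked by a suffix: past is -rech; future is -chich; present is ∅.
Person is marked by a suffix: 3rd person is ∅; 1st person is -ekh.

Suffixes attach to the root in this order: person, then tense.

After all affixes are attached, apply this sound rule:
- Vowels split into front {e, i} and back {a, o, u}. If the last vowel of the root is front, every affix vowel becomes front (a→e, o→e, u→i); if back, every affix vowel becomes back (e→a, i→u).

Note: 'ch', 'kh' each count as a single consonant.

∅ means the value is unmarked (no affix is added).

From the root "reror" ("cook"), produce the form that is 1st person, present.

rerorakh

Attach person 1st person -ekh → rerorekh.
tense = present: zero marking, form stays rerorekh.
Apply vowel harmony: rerorekh → rerorakh.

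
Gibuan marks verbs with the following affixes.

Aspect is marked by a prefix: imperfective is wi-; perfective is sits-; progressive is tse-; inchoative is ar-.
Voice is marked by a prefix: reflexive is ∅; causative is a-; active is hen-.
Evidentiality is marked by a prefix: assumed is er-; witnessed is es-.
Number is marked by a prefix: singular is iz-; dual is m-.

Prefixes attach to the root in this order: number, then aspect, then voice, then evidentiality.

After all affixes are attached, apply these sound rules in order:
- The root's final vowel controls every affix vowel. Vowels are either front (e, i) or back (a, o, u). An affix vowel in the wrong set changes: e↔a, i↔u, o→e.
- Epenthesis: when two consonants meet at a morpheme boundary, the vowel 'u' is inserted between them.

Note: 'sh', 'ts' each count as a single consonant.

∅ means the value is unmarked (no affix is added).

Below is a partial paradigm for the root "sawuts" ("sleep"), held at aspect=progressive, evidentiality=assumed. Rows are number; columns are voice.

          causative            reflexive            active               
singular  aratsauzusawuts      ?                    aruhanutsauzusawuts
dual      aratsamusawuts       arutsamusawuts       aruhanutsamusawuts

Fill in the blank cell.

arutsauzusawuts

Attach number singular iz- → izsawuts.
Attach aspect progressive tse- → tseizsawuts.
voice = reflexive: zero marking, form stays tseizsawuts.
Attach evidentiality assumed er- → ertseizsawuts.
Apply vowel harmony: ertseizsawuts → artsauzsawuts.
Apply epenthesis: artsauzsawuts → arutsauzusawuts.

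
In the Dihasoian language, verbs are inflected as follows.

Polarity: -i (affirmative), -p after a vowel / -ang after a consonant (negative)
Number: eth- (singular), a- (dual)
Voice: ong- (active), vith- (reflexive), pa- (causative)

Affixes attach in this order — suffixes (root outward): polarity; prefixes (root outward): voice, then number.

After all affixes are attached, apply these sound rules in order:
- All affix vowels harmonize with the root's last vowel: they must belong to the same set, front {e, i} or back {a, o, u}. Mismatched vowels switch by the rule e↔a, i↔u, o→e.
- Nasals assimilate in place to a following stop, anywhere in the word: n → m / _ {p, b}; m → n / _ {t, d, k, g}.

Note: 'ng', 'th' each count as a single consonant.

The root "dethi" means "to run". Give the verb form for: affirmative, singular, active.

Attach polarity affirmative -i → dethii.
Attach voice active ong- → ongdethii.
Attach number singular eth- → ethongdethii.
Apply vowel harmony: ethongdethii → ethengdethii.
Nasal assimilation: no change.

ethengdethii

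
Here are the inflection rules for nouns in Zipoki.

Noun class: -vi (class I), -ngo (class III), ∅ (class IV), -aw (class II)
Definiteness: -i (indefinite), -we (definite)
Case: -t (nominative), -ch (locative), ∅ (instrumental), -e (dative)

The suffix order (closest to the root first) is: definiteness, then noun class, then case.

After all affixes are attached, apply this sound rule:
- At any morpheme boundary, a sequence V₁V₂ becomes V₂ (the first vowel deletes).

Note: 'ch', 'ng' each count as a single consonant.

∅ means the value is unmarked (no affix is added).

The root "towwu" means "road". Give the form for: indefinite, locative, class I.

towwivich

Attach definiteness indefinite -i → towwui.
Attach noun class class I -vi → towwuivi.
Attach case locative -ch → towwuivich.
Apply vowel deletion: towwuivich → towwivich.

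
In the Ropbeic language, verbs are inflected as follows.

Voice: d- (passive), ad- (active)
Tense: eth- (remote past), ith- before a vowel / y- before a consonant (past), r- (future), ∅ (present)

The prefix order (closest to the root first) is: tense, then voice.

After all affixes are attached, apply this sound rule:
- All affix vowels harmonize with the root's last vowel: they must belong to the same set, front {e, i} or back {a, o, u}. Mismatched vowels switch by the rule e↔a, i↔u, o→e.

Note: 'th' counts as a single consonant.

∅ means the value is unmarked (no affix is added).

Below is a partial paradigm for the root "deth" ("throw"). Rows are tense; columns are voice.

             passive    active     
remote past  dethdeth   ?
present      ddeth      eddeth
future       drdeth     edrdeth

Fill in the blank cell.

Attach tense remote past eth- → ethdeth.
Attach voice active ad- → adethdeth.
Apply vowel harmony: adethdeth → edethdeth.

edethdeth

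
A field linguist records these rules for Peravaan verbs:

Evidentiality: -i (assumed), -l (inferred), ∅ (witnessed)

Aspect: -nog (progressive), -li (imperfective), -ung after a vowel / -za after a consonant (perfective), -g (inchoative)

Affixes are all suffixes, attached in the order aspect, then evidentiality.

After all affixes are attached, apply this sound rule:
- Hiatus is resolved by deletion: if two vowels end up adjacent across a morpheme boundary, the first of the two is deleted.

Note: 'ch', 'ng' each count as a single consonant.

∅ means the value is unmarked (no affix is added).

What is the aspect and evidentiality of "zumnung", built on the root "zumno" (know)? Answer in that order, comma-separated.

Segment: zumno-ung.
aspect: -ung/za → perfective.
evidentiality: ∅ → witnessed.

perfective, witnessed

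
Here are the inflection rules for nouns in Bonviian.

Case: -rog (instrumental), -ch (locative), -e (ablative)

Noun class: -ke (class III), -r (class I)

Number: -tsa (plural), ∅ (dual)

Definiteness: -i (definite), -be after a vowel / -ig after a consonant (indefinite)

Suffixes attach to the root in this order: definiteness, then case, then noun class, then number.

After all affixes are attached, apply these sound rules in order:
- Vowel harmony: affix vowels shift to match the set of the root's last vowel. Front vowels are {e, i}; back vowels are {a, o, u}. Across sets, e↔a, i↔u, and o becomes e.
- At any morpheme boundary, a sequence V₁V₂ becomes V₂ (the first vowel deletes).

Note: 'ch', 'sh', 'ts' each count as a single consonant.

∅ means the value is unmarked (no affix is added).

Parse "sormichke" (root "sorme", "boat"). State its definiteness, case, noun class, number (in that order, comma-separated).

definite, locative, class III, dual

Segment: sorme-i-ch-ke.
definiteness: -i → definite.
case: -ch → locative.
noun class: -ke → class III.
number: ∅ → dual.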